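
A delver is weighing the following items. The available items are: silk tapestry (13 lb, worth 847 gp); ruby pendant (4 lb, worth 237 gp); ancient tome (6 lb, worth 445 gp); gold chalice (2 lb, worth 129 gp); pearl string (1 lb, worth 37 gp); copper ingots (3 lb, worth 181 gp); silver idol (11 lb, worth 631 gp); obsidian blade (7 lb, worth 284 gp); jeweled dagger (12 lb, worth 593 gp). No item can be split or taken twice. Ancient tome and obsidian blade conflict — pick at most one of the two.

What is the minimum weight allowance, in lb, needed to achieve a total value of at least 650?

10

Need the lightest bundle worth ≥ 650.
Taking ruby pendant + ancient tome gives 682 (≥ 650) for 10 lb.
Any bundle with less than 10 lb falls short of 650.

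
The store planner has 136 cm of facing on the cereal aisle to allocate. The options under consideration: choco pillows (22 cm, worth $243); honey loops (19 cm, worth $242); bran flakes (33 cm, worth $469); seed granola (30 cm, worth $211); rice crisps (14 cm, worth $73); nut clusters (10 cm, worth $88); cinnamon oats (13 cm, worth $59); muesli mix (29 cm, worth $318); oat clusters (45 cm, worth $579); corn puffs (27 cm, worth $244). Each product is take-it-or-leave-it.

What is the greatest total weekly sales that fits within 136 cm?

Greedy by ratio would take choco pillows + honey loops + bran flakes + nut clusters + oat clusters: 129 cm used, total 1621.
Dropping choco pillows frees 22 cm; slotting in muesli mix (29 cm) lifts the total to 1696 at 136 cm.
The closest alternative, honey loops + bran flakes + nut clusters + oat clusters + corn puffs, reaches only 1622.

1696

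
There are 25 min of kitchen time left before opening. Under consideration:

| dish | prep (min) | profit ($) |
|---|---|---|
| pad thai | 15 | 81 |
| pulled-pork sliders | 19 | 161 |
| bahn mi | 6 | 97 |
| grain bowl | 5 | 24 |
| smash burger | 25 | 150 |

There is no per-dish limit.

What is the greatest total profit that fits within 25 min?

388

Best packing: 4×bahn mi — 24 min, 388 total.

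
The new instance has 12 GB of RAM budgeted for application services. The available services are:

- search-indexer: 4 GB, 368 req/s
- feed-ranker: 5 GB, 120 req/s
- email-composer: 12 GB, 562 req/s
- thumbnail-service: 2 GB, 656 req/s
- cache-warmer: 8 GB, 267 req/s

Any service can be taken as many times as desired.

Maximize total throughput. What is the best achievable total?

3936

Density check — thumbnail-service 328.00, search-indexer 92.00, email-composer 46.83 are the best per GB.
Taking 6×thumbnail-service: 12 GB used, 3936 in throughput.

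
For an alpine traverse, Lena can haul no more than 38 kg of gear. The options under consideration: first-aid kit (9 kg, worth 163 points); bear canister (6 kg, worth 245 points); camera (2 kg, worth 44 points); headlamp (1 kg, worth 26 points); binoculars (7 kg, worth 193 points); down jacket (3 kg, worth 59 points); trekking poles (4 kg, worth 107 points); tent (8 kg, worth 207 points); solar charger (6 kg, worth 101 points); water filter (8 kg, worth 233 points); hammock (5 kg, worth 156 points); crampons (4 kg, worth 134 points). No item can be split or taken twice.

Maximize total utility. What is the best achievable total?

1168

Density check — bear canister 40.83, crampons 33.50, hammock 31.20, water filter 29.12 are the best per kg.
The ratio heuristic lands on bear canister + camera + headlamp + binoculars + trekking poles + water filter + hammock + crampons (1138) but leaves 1 kg idle.
Replace camera and headlamp and trekking poles with tent: the trade gains 30 net, giving 1168 at 38 kg.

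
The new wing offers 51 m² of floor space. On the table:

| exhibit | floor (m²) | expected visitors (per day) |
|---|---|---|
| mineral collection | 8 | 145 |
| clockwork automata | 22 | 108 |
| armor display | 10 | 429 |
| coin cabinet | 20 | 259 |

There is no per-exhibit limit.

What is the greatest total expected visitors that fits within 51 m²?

2145

Density check — armor display 42.90, mineral collection 18.12, coin cabinet 12.95, clockwork automata 4.91 are the best per m².
Best packing: 5×armor display — 50 m², 2145 total.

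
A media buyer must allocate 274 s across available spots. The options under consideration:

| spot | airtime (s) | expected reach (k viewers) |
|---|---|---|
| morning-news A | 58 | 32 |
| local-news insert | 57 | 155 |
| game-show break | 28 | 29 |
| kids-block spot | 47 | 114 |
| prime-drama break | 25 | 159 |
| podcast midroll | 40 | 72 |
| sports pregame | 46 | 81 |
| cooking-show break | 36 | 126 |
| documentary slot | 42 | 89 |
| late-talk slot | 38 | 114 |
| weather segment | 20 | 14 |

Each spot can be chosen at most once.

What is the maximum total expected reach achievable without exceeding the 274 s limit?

By expected reach per s: prime-drama break 6.36, cooking-show break 3.50, late-talk slot 3.00 lead.
The ratio ordering already packs tightly: local-news insert + game-show break + kids-block spot + prime-drama break + cooking-show break + documentary slot + late-talk slot, 273 s, 786.
No other feasible combination exceeds 786.

786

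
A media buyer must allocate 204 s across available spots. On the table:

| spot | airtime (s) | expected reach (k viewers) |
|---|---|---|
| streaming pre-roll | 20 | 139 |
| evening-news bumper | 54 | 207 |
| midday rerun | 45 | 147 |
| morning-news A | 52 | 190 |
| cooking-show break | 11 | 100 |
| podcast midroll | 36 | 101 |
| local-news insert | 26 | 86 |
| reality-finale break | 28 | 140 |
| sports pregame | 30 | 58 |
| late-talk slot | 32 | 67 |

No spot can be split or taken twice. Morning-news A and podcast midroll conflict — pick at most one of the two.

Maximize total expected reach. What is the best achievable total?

Best packing: streaming pre-roll + evening-news bumper + morning-news A + cooking-show break + local-news insert + reality-finale break — 191 s, 862 total.

862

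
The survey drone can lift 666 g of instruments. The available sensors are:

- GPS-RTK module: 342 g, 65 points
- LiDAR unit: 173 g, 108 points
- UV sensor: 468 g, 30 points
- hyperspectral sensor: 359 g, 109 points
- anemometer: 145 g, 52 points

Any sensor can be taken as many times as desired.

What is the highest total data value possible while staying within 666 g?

376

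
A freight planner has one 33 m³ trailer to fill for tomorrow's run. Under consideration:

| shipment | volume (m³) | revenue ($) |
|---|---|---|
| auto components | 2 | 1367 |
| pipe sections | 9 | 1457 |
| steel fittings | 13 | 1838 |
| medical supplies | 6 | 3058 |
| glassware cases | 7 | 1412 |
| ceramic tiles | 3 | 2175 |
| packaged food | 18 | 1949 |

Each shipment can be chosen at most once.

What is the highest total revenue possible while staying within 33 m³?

Greedy by ratio would take auto components + pipe sections + medical supplies + glassware cases + ceramic tiles: 27 m³ used, total 9469.
Dropping glassware cases frees 7 m³; slotting in steel fittings (13 m³) lifts the total to 9895 at 33 m³.

9895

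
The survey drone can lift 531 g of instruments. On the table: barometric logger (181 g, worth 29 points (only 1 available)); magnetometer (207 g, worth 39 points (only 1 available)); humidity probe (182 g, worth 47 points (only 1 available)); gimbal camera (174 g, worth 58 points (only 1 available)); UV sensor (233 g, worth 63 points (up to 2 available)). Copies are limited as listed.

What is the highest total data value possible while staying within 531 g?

126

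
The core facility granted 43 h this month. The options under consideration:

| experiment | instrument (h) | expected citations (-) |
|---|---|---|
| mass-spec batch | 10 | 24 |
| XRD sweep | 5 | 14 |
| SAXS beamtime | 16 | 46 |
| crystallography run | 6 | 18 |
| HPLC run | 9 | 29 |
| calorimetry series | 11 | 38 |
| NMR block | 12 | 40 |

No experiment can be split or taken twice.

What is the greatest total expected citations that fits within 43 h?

139

Density check — calorimetry series 3.45, NMR block 3.33, HPLC run 3.22, crystallography run 3.00 are the best per h.
The ratio ordering already packs tightly: XRD sweep + crystallography run + HPLC run + calorimetry series + NMR block, 43 h, 139.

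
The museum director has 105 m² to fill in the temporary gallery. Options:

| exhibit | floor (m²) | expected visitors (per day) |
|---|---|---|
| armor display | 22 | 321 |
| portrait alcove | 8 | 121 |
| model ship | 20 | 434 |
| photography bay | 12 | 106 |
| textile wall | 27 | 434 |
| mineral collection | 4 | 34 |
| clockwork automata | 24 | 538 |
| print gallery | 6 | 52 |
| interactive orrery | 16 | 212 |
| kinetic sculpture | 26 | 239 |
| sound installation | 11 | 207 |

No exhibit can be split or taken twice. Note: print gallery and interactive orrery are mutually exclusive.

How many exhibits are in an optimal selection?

5

The maximum expected visitors within 105 m² is 1934.
armor display + model ship + textile wall + clockwork automata + sound installation hits 1934 at 104 m².
Any selection reaching 1934 contains exactly 5 exhibits.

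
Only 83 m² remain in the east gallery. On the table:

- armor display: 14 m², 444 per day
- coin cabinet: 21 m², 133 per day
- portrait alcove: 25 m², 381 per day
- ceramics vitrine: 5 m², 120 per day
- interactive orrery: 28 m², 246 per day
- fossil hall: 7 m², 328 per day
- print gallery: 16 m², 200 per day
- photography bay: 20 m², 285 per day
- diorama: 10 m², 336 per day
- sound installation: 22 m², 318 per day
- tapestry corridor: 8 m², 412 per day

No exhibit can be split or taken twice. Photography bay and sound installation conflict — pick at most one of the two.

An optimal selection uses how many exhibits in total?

Optimal total is 2158.
For example armor display + ceramics vitrine + fossil hall + print gallery + diorama + sound installation + tapestry corridor achieves it, using 82 m².
Any selection reaching 2158 contains exactly 7 exhibits.

7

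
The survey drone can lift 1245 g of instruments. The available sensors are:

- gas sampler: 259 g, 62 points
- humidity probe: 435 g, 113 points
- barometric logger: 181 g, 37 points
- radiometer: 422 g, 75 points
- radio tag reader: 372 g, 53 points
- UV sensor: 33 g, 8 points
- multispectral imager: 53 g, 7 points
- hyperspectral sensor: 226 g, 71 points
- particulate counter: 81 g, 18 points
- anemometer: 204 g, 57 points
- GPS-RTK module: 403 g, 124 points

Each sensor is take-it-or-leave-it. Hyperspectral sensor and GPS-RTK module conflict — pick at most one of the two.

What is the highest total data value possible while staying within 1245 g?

331

Taking humidity probe + barometric logger + anemometer + GPS-RTK module: 1223 g used, 331 in data value.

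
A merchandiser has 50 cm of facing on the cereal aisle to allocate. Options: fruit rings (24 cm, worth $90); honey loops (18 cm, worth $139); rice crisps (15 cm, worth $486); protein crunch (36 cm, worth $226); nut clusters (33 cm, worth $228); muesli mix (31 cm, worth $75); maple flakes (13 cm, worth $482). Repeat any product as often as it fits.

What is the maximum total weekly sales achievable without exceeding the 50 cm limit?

Taking the top-ratio products first gives 3×maple flakes for 1446 (39 cm).
Dropping 3×maple flakes frees 39 cm; slotting in 3×rice crisps (45 cm) lifts the total to 1458 at 45 cm.

1458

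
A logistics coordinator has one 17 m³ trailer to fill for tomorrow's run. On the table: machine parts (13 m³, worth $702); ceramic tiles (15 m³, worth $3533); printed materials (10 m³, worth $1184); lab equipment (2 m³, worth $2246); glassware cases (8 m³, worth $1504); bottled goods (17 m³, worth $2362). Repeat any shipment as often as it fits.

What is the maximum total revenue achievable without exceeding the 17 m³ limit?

17968

By revenue per m³: lab equipment 1123.00, ceramic tiles 235.53, glassware cases 188.00, bottled goods 138.94 lead.
The ratio ordering already packs tightly: 8×lab equipment, 16 m³, 17968.
Nothing else within 17 m³ beats 17968.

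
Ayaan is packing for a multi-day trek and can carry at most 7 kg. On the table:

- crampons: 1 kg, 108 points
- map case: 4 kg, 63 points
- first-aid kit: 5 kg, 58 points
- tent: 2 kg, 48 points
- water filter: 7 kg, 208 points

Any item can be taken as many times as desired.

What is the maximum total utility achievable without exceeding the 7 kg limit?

Taking 7×crampons: 7 kg used, 756 in utility.
Every other selection either busts 7 kg or fails to beat 756.

756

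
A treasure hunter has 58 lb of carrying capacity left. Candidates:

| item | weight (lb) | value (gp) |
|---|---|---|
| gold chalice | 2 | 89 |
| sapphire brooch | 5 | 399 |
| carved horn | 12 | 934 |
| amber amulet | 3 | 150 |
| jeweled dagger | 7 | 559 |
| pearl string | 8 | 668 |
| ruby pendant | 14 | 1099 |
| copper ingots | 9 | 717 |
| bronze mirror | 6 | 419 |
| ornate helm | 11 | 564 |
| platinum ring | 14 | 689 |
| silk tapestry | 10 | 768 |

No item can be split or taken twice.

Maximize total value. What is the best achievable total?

4585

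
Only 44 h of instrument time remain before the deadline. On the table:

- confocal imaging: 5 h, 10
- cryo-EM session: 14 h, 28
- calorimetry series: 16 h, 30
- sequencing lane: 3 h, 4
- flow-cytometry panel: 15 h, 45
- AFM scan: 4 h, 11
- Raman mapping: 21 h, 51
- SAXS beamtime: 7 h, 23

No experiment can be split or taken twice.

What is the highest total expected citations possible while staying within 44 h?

A density-first pass picks confocal imaging + sequencing lane + flow-cytometry panel + AFM scan + SAXS beamtime — 93 at 34 h.
Replace confocal imaging and sequencing lane and AFM scan with Raman mapping: the trade gains 26 net, giving 119 at 43 h.

119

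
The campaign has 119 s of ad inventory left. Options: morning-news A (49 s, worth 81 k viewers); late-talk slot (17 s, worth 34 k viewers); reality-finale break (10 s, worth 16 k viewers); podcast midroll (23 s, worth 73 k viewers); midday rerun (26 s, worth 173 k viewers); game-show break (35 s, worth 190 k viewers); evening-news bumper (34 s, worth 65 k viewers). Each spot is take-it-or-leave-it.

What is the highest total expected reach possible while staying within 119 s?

Taking the top-ratio spots first gives late-talk slot + reality-finale break + podcast midroll + midday rerun + game-show break for 486 (111 s).
Replace late-talk slot and reality-finale break with evening-news bumper: the trade gains 15 net, giving 501 at 118 s.
Runner-up late-talk slot + reality-finale break + podcast midroll + midday rerun + game-show break tops out at 486.

501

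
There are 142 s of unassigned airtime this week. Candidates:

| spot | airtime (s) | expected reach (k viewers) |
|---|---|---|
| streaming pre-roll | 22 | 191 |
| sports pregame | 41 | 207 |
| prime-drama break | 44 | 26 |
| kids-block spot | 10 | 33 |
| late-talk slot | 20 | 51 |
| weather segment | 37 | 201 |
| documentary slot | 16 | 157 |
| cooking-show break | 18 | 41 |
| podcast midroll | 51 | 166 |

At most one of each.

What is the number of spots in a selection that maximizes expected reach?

5

The maximum expected reach within 142 s is 807.
streaming pre-roll + sports pregame + late-talk slot + weather segment + documentary slot hits 807 at 136 s.
All optima have 5 spots.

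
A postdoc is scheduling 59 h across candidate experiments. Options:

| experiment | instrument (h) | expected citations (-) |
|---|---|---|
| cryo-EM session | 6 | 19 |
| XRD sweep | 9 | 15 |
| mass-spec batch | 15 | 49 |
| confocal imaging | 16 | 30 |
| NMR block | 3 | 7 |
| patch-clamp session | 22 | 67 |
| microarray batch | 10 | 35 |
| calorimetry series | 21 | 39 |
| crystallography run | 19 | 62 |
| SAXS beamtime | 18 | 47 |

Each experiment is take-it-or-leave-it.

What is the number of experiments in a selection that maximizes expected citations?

The maximum expected citations within 59 h is 185.
mass-spec batch + NMR block + patch-clamp session + crystallography run hits 185 at 59 h.
Every optimal selection uses 4 experiments.

4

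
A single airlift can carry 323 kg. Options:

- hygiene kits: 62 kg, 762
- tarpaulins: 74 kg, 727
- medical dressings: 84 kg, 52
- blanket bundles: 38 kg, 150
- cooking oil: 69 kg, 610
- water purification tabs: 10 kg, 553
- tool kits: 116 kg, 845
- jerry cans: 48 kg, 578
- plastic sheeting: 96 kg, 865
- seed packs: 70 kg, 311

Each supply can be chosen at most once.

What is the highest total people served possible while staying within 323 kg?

3518

A density-first pass picks hygiene kits + tarpaulins + water purification tabs + jerry cans + plastic sheeting — 3485 at 290 kg.
The 74 kg tied up in tarpaulins is better spent on blanket bundles + cooking oil — total rises to 3518 (323 kg).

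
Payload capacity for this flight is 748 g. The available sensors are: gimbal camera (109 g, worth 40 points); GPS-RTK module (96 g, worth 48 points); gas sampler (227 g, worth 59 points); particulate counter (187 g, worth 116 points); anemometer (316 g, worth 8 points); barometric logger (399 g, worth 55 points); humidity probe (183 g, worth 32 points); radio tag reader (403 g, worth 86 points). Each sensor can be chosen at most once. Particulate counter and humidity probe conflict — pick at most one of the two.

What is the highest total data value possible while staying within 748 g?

263

Best packing: gimbal camera + GPS-RTK module + gas sampler + particulate counter — 619 g, 263 total.
The closest alternative, GPS-RTK module + particulate counter + radio tag reader, reaches only 250.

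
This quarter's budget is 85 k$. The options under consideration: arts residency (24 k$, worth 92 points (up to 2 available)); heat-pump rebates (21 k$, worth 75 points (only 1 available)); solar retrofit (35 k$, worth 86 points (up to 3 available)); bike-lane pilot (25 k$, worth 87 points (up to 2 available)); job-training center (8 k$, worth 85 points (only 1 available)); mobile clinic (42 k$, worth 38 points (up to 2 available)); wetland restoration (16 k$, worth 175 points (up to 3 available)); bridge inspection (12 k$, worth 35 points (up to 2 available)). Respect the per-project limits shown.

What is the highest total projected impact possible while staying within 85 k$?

Taking arts residency + job-training center + 3×wetland restoration: 80 k$ used, 702 in projected impact.
No other feasible combination exceeds 702.

702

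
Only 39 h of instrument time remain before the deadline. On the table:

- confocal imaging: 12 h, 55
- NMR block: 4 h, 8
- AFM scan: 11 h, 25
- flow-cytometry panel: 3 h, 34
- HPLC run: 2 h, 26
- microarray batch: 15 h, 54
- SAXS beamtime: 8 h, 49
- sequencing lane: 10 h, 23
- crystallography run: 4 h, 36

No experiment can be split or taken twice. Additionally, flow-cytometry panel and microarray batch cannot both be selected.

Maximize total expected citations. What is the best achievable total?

223

Density check — HPLC run 13.00, flow-cytometry panel 11.33, crystallography run 9.00 are the best per h.
Taking confocal imaging + flow-cytometry panel + HPLC run + SAXS beamtime + sequencing lane + crystallography run: 39 h used, 223 in expected citations.
The closest alternative, confocal imaging + NMR block + flow-cytometry panel + HPLC run + SAXS beamtime + crystallography run, reaches only 208.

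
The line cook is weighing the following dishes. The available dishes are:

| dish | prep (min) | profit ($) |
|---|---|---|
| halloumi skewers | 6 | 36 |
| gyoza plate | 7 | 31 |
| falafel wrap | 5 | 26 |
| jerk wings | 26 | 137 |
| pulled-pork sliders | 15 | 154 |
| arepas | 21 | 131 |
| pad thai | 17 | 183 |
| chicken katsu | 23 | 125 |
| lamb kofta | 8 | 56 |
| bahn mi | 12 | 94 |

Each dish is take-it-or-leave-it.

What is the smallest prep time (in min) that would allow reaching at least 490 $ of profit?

Need the lightest bundle worth ≥ 490.
Taking halloumi skewers + falafel wrap + pulled-pork sliders + pad thai + bahn mi gives 493 (≥ 490) for 55 min.
No combination under 55 min hits 490.

55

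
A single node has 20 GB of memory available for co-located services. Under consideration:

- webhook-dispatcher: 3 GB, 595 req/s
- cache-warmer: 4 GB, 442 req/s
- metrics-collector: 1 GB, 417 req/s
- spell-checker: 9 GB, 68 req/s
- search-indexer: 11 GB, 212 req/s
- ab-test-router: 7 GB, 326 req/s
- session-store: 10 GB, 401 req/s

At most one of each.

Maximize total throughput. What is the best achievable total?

1855

The ratio heuristic lands on webhook-dispatcher + cache-warmer + metrics-collector + ab-test-router (1780) but leaves 5 GB idle.
The 7 GB tied up in ab-test-router is better spent on session-store — total rises to 1855 (18 GB).
Nothing else within 20 GB beats 1855.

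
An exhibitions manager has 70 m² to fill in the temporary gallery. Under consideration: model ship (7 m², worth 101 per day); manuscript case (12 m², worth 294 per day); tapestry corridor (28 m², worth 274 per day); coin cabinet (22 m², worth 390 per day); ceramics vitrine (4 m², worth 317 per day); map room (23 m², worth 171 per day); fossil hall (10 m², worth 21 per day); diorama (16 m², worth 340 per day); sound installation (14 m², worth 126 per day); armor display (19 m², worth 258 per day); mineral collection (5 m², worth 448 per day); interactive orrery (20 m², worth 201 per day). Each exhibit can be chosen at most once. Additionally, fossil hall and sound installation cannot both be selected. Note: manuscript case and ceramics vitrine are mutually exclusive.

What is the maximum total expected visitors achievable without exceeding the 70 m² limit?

1753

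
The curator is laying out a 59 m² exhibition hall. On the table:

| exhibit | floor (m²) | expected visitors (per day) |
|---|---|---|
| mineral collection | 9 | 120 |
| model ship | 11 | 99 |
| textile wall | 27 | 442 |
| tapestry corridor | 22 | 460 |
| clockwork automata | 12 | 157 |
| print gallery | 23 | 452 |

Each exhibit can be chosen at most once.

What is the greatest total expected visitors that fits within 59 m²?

1069

By expected visitors per m²: tapestry corridor 20.91, print gallery 19.65, textile wall 16.37, mineral collection 13.33 lead.
Greedy by ratio would take mineral collection + tapestry corridor + print gallery: 54 m² used, total 1032.
Dropping mineral collection frees 9 m²; slotting in clockwork automata (12 m²) lifts the total to 1069 at 57 m².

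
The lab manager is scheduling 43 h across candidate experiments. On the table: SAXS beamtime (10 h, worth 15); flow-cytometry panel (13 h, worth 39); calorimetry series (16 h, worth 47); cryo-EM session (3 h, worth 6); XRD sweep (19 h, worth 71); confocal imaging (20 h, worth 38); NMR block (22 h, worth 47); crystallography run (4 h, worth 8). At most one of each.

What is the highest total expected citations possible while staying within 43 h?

Filling by ratio: flow-cytometry panel + cryo-EM session + XRD sweep + crystallography run for 124, with 4 h left unused.
The 13 h tied up in flow-cytometry panel is better spent on calorimetry series — total rises to 132 (42 h).
Nothing else within 43 h beats 132.

132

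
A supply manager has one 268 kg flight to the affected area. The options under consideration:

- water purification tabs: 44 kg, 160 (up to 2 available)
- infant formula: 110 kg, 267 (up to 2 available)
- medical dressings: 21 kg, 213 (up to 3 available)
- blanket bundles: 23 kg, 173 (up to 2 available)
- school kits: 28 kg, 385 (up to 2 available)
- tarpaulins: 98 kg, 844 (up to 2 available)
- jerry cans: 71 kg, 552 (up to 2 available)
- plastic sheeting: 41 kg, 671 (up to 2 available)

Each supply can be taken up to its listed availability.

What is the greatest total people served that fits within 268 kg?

3169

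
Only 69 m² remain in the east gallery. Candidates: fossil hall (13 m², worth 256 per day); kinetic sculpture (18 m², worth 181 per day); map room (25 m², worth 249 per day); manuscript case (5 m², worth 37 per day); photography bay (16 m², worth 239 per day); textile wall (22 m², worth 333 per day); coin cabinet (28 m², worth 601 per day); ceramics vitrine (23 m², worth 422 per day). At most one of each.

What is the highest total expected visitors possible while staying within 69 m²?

Fossil hall + manuscript case + coin cabinet + ceramics vitrine uses 69 of the 69 m² and totals 1316.
An exhaustive check of the 256 subsets confirms 1316.

1316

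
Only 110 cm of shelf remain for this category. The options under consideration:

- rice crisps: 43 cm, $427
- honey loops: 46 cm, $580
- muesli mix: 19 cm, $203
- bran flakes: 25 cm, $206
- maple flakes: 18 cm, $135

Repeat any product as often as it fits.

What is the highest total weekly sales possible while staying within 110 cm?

1295

By weekly sales per cm: honey loops 12.61, muesli mix 10.68, rice crisps 9.93 lead.
The ratio ordering already packs tightly: 2×honey loops + maple flakes, 110 cm, 1295.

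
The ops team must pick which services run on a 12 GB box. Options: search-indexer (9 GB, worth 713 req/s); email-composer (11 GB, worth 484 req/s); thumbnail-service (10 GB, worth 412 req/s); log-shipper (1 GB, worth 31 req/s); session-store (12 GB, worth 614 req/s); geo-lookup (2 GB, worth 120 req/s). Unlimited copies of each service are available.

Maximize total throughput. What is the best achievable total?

864

Density check — search-indexer 79.22, geo-lookup 60.00, session-store 51.17, email-composer 44.00 are the best per GB.
Search-indexer + log-shipper + geo-lookup uses 12 of the 12 GB and totals 864.
No other feasible combination exceeds 864.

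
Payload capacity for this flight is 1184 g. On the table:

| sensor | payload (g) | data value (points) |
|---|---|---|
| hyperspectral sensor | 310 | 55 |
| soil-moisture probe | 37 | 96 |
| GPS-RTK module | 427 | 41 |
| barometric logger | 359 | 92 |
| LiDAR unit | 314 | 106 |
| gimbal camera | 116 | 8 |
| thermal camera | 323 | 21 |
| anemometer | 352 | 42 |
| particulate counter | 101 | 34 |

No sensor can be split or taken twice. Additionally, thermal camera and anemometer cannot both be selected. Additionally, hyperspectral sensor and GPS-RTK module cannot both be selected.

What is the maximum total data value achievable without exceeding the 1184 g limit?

383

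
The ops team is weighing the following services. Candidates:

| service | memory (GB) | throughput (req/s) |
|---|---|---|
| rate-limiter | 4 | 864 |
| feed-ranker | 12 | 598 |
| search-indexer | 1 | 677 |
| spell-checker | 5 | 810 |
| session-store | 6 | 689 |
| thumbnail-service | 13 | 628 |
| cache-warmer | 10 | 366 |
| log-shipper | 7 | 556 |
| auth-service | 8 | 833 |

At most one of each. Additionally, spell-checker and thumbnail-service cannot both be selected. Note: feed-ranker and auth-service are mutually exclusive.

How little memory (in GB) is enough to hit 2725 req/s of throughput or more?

Need the lightest bundle worth ≥ 2725.
Taking rate-limiter + search-indexer + spell-checker + session-store gives 3040 (≥ 2725) for 16 GB.
Any bundle with less than 16 GB falls short of 2725.

16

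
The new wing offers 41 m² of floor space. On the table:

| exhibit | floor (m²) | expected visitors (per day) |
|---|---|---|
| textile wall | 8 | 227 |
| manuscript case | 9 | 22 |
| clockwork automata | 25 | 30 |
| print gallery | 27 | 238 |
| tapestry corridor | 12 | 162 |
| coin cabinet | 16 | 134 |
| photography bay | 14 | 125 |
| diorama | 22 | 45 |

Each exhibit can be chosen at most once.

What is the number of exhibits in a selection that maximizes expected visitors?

3

Best achievable expected visitors is 523.
For example textile wall + tapestry corridor + coin cabinet achieves it, using 36 m².
Every optimal selection uses 3 exhibits.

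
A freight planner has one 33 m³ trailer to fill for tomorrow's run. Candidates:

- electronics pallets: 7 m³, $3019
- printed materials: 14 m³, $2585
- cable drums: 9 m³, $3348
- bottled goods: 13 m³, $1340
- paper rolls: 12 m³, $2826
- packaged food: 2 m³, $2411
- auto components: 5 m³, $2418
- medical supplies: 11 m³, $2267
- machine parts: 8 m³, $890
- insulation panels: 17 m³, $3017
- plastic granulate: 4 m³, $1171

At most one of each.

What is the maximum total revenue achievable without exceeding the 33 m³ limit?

Ranking by ratio (revenue/m³): packaged food 1205.50, auto components 483.60, electronics pallets 431.29.
Taking electronics pallets + cable drums + packaged food + auto components + plastic granulate: 27 m³ used, 12367 in revenue.
The closest alternative, electronics pallets + cable drums + packaged food + medical supplies + plastic granulate, reaches only 12216.

12367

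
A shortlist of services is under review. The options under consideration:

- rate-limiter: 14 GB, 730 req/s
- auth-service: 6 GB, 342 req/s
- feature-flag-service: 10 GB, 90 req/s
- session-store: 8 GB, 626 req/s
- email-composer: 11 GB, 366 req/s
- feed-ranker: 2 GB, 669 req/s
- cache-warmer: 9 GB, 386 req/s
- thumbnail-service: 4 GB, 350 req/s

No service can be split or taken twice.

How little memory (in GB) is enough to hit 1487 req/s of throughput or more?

Minimise GB subject to total throughput ≥ 1487.
session-store + feed-ranker + thumbnail-service reaches 1645 using 14 GB.
No combination under 14 GB hits 1487.

14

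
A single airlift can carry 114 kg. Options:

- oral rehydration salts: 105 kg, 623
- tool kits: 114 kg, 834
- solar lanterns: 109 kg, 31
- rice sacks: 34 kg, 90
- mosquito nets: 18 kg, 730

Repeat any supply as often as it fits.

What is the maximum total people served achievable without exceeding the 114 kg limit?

By people served per kg: mosquito nets 40.56, tool kits 7.32, oral rehydration salts 5.93 lead.
Best packing: 6×mosquito nets — 108 kg, 4380 total.

4380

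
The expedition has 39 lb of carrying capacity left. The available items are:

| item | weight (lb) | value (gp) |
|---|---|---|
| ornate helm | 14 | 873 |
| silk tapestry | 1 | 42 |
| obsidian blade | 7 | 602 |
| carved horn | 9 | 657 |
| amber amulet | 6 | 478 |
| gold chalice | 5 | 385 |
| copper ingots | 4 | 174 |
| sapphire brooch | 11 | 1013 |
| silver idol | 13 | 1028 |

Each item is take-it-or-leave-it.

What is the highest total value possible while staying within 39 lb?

3177

Greedy by ratio would take silk tapestry + obsidian blade + amber amulet + sapphire brooch + silver idol: 38 lb used, total 3163.
The 13 lb tied up in silver idol is better spent on carved horn + gold chalice — total rises to 3177 (39 lb).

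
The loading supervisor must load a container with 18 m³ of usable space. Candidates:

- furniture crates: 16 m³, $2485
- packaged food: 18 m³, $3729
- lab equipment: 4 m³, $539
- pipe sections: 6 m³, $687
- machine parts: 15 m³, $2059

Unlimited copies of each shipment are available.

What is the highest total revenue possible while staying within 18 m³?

3729

Taking packaged food: 18 m³ used, 3729 in revenue.
That's the maximum — no swap from here does better than 3729.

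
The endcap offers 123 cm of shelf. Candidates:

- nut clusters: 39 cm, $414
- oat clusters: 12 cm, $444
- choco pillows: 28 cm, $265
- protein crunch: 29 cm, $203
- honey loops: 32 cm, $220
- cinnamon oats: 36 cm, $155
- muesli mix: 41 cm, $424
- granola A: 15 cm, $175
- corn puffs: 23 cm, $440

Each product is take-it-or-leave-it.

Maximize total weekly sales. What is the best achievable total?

1748

Greedy by ratio would take nut clusters + oat clusters + choco pillows + granola A + corn puffs: 117 cm used, total 1738.
Replace nut clusters with muesli mix: the trade gains 10 net, giving 1748 at 119 cm.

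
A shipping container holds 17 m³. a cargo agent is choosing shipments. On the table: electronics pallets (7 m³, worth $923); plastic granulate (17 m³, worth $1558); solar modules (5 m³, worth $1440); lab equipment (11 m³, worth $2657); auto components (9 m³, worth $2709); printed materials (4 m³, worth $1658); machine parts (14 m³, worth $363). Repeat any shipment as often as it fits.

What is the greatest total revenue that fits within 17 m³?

6632

Density check — printed materials 414.50, auto components 301.00, solar modules 288.00 are the best per m³.
4×printed materials uses 16 of the 17 m³ and totals 6632.
Every other selection either busts 17 m³ or fails to beat 6632.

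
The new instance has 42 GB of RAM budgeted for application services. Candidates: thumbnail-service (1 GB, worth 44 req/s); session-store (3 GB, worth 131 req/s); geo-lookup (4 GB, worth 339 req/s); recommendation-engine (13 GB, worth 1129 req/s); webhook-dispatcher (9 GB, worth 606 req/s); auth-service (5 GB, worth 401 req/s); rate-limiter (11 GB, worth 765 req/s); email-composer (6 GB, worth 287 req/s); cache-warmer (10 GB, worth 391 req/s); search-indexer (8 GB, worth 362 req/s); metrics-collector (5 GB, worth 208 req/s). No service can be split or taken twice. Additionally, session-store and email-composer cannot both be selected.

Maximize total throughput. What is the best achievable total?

Density check — recommendation-engine 86.85, geo-lookup 84.75, auth-service 80.20, rate-limiter 69.55 are the best per GB.
Taking geo-lookup + recommendation-engine + webhook-dispatcher + auth-service + rate-limiter: 42 GB used, 3240 in throughput.

3240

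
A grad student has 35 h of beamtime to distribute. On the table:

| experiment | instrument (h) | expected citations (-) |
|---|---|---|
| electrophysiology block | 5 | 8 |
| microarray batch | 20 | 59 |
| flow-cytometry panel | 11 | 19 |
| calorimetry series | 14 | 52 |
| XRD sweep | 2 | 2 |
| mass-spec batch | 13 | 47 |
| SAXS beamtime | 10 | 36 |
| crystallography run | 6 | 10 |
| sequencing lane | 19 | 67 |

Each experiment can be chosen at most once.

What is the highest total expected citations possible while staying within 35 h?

121

A density-first pass picks calorimetry series + XRD sweep + mass-spec batch + crystallography run — 111 at 35 h.
Replace mass-spec batch and crystallography run with sequencing lane: the trade gains 10 net, giving 121 at 35 h.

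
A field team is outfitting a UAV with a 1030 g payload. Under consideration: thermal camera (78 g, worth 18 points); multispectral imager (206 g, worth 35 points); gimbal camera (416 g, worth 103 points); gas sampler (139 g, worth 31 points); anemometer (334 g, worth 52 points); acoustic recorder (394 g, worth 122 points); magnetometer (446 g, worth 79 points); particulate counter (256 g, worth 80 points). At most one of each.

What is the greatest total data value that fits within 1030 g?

Density check — particulate counter 0.31, acoustic recorder 0.31, gimbal camera 0.25, thermal camera 0.23 are the best per g.
Filling by ratio: thermal camera + gas sampler + acoustic recorder + particulate counter for 251, with 163 g left unused.
Dropping particulate counter frees 256 g; slotting in gimbal camera (416 g) lifts the total to 274 at 1027 g.
The spare 3 g is too small for any remaining sensor, and no exchange beats 274.

274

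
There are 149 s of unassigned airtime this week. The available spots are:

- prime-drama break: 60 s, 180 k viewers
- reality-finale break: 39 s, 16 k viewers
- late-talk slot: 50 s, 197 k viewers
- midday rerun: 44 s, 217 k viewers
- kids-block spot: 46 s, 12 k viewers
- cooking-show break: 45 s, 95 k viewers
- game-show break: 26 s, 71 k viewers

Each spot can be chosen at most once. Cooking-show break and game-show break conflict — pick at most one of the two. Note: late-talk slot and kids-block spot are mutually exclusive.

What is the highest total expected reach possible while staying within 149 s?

Greedy by ratio would take late-talk slot + midday rerun + game-show break: 120 s used, total 485.
Replace game-show break with cooking-show break: the trade gains 24 net, giving 509 at 139 s.
Next best is prime-drama break + midday rerun + cooking-show break at 492 (149 s) — short by 17.

509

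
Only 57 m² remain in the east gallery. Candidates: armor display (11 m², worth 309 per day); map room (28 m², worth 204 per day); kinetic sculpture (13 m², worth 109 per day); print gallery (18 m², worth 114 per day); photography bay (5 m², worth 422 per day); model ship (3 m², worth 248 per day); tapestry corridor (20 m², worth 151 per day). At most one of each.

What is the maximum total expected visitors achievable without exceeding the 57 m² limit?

Ranking by ratio (expected visitors/m²): photography bay 84.40, model ship 82.67, armor display 28.09, kinetic sculpture 8.38.
Filling by ratio: armor display + kinetic sculpture + photography bay + model ship + tapestry corridor for 1239, with 5 m² left unused.
Replace kinetic sculpture with print gallery: the trade gains 5 net, giving 1244 at 57 m².

1244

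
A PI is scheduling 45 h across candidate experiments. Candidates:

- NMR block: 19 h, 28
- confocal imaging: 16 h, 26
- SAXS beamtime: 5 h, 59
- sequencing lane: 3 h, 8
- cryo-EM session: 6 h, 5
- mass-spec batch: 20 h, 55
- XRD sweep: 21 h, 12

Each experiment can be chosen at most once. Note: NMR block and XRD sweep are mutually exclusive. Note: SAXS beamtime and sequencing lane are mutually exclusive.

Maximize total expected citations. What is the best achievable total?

142

NMR block + SAXS beamtime + mass-spec batch uses 44 of the 45 h and totals 142.
Next best is confocal imaging + SAXS beamtime + mass-spec batch at 140 (41 h) — short by 2.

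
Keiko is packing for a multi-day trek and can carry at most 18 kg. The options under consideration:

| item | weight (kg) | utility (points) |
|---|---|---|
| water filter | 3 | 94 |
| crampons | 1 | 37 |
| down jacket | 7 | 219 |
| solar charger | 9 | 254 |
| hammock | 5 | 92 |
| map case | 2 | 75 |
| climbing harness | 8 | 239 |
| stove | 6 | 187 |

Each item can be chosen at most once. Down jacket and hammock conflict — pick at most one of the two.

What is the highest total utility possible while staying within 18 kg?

Water filter + down jacket + map case + stove uses 18 of the 18 kg and totals 575.
That's the maximum — no feasible swap from here does better than 575.

575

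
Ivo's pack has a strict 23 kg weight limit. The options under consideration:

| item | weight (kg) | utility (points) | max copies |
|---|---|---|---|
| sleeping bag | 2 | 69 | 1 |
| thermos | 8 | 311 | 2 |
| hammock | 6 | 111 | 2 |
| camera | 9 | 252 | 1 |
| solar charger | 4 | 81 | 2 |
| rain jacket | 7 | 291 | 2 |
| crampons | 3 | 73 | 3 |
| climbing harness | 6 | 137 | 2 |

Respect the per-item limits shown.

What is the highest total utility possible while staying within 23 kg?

Filling by ratio: thermos + 2×rain jacket for 893, with 1 kg left unused.
Dropping rain jacket frees 7 kg; slotting in thermos (8 kg) lifts the total to 913 at 23 kg.
Nothing else within 23 kg beats 913.

913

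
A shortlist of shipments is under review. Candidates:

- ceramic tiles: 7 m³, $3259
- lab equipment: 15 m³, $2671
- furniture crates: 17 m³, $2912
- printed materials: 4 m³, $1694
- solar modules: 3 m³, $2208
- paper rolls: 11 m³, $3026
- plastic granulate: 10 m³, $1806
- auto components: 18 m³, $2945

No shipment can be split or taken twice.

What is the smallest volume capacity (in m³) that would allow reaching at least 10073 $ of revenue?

25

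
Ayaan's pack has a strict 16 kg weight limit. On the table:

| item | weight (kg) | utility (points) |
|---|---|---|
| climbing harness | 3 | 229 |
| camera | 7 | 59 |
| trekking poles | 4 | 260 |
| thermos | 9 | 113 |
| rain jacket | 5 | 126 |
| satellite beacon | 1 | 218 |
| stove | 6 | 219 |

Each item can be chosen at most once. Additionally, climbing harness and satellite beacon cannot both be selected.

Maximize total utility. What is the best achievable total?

823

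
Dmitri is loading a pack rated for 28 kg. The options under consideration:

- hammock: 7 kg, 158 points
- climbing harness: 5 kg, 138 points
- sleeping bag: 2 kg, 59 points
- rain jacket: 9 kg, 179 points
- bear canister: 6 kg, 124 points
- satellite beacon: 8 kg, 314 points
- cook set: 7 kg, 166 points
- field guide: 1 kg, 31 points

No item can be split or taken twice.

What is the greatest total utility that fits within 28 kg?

807

Filling by ratio: climbing harness + sleeping bag + satellite beacon + cook set + field guide for 708, with 5 kg left unused.
Replace sleeping bag with hammock: the trade gains 99 net, giving 807 at 28 kg.
Every other selection either busts 28 kg or fails to beat 807.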